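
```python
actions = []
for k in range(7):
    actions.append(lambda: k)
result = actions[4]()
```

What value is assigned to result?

Step 1: The loop creates 7 lambdas, all referencing the same variable k.
Step 2: After the loop, k = 6 (final value).
Step 3: actions[4]() looks up k at call time and finds 6. This is the late binding gotcha. result = 6

The answer is 6.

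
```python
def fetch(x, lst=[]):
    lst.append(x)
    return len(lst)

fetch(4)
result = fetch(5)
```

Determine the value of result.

Step 1: Mutable default list persists between calls.
Step 2: First call: lst = [4], len = 1. Second call: lst = [4, 5], len = 2.
Step 3: result = 2

The answer is 2.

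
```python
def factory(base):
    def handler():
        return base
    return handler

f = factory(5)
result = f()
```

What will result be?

Step 1: factory(5) creates closure capturing base = 5.
Step 2: f() returns the captured base = 5.
Step 3: result = 5

The answer is 5.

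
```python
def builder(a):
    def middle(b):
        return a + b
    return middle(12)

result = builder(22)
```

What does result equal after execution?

Step 1: builder(22) passes a = 22.
Step 2: middle(12) has b = 12, reads a = 22 from enclosing.
Step 3: result = 22 + 12 = 34

The answer is 34.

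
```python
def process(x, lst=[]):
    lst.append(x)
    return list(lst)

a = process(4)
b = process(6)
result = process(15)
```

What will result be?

Step 1: Default list is shared. list() creates copies for return values.
Step 2: Internal list grows: [4] -> [4, 6] -> [4, 6, 15].
Step 3: result = [4, 6, 15]

The answer is [4, 6, 15].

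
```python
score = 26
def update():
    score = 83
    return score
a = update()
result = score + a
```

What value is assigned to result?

Step 1: Global score = 26. update() returns local score = 83.
Step 2: a = 83. Global score still = 26.
Step 3: result = 26 + 83 = 109

The answer is 109.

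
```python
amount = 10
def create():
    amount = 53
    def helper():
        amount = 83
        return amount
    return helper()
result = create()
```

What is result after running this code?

Step 1: Three scopes define amount: global (10), create (53), helper (83).
Step 2: helper() has its own local amount = 83, which shadows both enclosing and global.
Step 3: result = 83 (local wins in LEGB)

The answer is 83.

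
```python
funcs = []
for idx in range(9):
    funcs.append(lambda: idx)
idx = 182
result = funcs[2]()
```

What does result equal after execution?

Step 1: Lambdas capture the variable idx by reference, not by value.
Step 2: After the loop, idx is reassigned to 182.
Step 3: funcs[2]() looks up the current idx = 182. result = 182

The answer is 182.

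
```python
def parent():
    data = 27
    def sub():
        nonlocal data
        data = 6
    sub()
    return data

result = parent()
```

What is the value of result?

Step 1: parent() sets data = 27.
Step 2: sub() uses nonlocal to reassign data = 6.
Step 3: result = 6

The answer is 6.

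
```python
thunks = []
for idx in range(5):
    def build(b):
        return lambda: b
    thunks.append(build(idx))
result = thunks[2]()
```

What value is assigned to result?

Step 1: build(idx) creates a new scope capturing b = idx at call time.
Step 2: thunks[2] = build(2), so its lambda captures b = 2.
Step 3: result = 2 (closure factory fixes late binding)

The answer is 2.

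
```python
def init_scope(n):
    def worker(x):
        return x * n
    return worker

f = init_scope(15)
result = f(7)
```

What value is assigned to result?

Step 1: init_scope(15) creates a closure capturing n = 15.
Step 2: f(7) computes 7 * 15 = 105.
Step 3: result = 105

The answer is 105.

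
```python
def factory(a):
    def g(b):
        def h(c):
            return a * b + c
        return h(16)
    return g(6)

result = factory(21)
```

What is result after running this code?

Step 1: a = 21, b = 6, c = 16.
Step 2: h() computes a * b + c = 21 * 6 + 16 = 142.
Step 3: result = 142

The answer is 142.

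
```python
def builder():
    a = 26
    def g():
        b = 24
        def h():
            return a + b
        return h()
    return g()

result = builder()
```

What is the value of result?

Step 1: builder() defines a = 26. g() defines b = 24.
Step 2: h() accesses both from enclosing scopes: a = 26, b = 24.
Step 3: result = 26 + 24 = 50

The answer is 50.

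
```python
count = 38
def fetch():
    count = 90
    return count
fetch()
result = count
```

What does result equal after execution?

Step 1: count = 38 globally.
Step 2: fetch() creates a LOCAL count = 90 (no global keyword!).
Step 3: The global count is unchanged. result = 38

The answer is 38.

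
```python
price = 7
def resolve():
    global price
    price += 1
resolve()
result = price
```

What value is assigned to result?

Step 1: price = 7 globally.
Step 2: resolve() modifies global price: price += 1 = 8.
Step 3: result = 8

The answer is 8.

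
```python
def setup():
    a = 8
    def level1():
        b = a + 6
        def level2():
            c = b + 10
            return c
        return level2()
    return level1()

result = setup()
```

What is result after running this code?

Step 1: a = 8. b = a + 6 = 14.
Step 2: c = b + 10 = 14 + 10 = 24.
Step 3: result = 24

The answer is 24.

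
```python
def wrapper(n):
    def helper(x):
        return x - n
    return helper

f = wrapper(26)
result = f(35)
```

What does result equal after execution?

Step 1: wrapper(26) creates a closure capturing n = 26.
Step 2: f(35) computes 35 - 26 = 9.
Step 3: result = 9

The answer is 9.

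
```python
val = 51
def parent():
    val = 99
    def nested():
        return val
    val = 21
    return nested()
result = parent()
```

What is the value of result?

Step 1: parent() sets val = 99, then later val = 21.
Step 2: nested() is called after val is reassigned to 21. Closures capture variables by reference, not by value.
Step 3: result = 21

The answer is 21.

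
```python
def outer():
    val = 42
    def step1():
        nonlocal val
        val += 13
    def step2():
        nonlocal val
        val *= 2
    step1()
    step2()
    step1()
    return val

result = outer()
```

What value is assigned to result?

Step 1: val = 42.
Step 2: step1(): val = 42 + 13 = 55.
Step 3: step2(): val = 55 * 2 = 110.
Step 4: step1(): val = 110 + 13 = 123. result = 123

The answer is 123.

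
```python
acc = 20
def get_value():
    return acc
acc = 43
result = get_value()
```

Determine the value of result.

Step 1: acc is first set to 20, then reassigned to 43.
Step 2: get_value() is called after the reassignment, so it looks up the current global acc = 43.
Step 3: result = 43

The answer is 43.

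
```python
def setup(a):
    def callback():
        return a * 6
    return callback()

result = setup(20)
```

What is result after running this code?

Step 1: setup(20) binds parameter a = 20.
Step 2: callback() accesses a = 20 from enclosing scope.
Step 3: result = 20 * 6 = 120

The answer is 120.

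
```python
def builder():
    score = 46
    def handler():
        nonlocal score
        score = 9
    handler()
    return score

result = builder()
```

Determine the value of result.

Step 1: builder() sets score = 46.
Step 2: handler() uses nonlocal to reassign score = 9.
Step 3: result = 9

The answer is 9.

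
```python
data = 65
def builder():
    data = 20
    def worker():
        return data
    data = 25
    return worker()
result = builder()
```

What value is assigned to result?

Step 1: builder() sets data = 20, then later data = 25.
Step 2: worker() is called after data is reassigned to 25. Closures capture variables by reference, not by value.
Step 3: result = 25

The answer is 25.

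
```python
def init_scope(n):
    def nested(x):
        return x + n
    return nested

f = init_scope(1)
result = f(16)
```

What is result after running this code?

Step 1: init_scope(1) creates a closure that captures n = 1.
Step 2: f(16) calls the closure with x = 16, returning 16 + 1 = 17.
Step 3: result = 17

The answer is 17.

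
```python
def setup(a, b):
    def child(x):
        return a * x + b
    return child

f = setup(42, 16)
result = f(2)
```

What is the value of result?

Step 1: setup(42, 16) captures a = 42, b = 16.
Step 2: f(2) computes 42 * 2 + 16 = 100.
Step 3: result = 100

The answer is 100.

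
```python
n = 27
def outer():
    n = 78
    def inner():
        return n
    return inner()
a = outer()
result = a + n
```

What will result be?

Step 1: outer() has local n = 78. inner() reads from enclosing.
Step 2: outer() returns 78. Global n = 27 unchanged.
Step 3: result = 78 + 27 = 105

The answer is 105.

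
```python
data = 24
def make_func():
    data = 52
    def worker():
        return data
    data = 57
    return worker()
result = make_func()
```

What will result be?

Step 1: make_func() sets data = 52, then later data = 57.
Step 2: worker() is called after data is reassigned to 57. Closures capture variables by reference, not by value.
Step 3: result = 57

The answer is 57.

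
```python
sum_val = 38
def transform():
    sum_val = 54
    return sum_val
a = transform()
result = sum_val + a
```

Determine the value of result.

Step 1: Global sum_val = 38. transform() returns local sum_val = 54.
Step 2: a = 54. Global sum_val still = 38.
Step 3: result = 38 + 54 = 92

The answer is 92.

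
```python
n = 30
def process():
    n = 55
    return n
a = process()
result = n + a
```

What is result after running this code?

Step 1: Global n = 30. process() returns local n = 55.
Step 2: a = 55. Global n still = 30.
Step 3: result = 30 + 55 = 85

The answer is 85.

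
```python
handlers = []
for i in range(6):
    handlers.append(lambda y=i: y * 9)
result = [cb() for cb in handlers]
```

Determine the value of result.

Step 1: Default arg y=i captures i at each iteration.
Step 2: handlers[k] has y defaulting to k, returns k * 9.
Step 3: result = [0, 9, 18, 27, 36, 45]

The answer is [0, 9, 18, 27, 36, 45].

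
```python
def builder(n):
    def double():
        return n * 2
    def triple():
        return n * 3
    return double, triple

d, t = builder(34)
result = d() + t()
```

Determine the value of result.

Step 1: Both closures capture the same n = 34.
Step 2: d() = 34 * 2 = 68, t() = 34 * 3 = 102.
Step 3: result = 68 + 102 = 170

The answer is 170.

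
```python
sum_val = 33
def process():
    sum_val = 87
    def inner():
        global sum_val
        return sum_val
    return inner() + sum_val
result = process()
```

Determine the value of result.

Step 1: Global sum_val = 33. process() shadows with local sum_val = 87.
Step 2: inner() uses global keyword, so inner() returns global sum_val = 33.
Step 3: process() returns 33 + 87 = 120

The answer is 120.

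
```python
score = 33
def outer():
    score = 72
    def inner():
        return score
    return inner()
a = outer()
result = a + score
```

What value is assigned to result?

Step 1: outer() has local score = 72. inner() reads from enclosing.
Step 2: outer() returns 72. Global score = 33 unchanged.
Step 3: result = 72 + 33 = 105

The answer is 105.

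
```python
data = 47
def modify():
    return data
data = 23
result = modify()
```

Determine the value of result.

Step 1: data is first set to 47, then reassigned to 23.
Step 2: modify() is called after the reassignment, so it looks up the current global data = 23.
Step 3: result = 23

The answer is 23.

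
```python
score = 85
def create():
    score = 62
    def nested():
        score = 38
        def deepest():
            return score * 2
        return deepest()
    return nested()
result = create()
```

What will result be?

Step 1: deepest() looks up score through LEGB: not local, finds score = 38 in enclosing nested().
Step 2: Returns 38 * 2 = 76.
Step 3: result = 76

The answer is 76.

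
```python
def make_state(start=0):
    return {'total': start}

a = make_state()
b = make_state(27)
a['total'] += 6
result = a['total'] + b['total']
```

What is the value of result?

Step 1: make_state() returns a new dict each call (immutable default 0).
Step 2: a = {'total': 0}, b = {'total': 27}.
Step 3: a['total'] += 6 = 6. result = 6 + 27 = 33

The answer is 33.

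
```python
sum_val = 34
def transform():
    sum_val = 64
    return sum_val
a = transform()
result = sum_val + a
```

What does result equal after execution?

Step 1: Global sum_val = 34. transform() returns local sum_val = 64.
Step 2: a = 64. Global sum_val still = 34.
Step 3: result = 34 + 64 = 98

The answer is 98.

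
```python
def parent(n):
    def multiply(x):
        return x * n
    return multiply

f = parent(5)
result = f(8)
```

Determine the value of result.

Step 1: parent(5) returns multiply closure with n = 5.
Step 2: f(8) computes 8 * 5 = 40.
Step 3: result = 40

The answer is 40.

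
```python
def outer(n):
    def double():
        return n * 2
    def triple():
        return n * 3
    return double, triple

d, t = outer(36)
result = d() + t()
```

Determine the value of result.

Step 1: Both closures capture the same n = 36.
Step 2: d() = 36 * 2 = 72, t() = 36 * 3 = 108.
Step 3: result = 72 + 108 = 180

The answer is 180.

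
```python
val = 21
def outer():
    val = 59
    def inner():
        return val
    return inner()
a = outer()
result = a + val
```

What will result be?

Step 1: outer() has local val = 59. inner() reads from enclosing.
Step 2: outer() returns 59. Global val = 21 unchanged.
Step 3: result = 59 + 21 = 80

The answer is 80.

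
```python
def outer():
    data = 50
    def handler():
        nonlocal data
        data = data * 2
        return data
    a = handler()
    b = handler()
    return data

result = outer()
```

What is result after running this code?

Step 1: data starts at 50.
Step 2: First handler(): data = 50 * 2 = 100.
Step 3: Second handler(): data = 100 * 2 = 200.
Step 4: result = 200

The answer is 200.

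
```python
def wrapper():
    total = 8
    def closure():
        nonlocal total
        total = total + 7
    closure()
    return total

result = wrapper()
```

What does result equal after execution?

Step 1: wrapper() sets total = 8.
Step 2: closure() uses nonlocal to modify total in wrapper's scope: total = 8 + 7 = 15.
Step 3: wrapper() returns the modified total = 15

The answer is 15.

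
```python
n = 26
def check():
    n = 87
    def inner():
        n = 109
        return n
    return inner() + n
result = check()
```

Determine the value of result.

Step 1: check() has local n = 87. inner() has local n = 109.
Step 2: inner() returns its local n = 109.
Step 3: check() returns 109 + its own n (87) = 196

The answer is 196.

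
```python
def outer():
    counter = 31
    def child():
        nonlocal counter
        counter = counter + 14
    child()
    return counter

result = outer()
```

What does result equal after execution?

Step 1: outer() sets counter = 31.
Step 2: child() uses nonlocal to modify counter in outer's scope: counter = 31 + 14 = 45.
Step 3: outer() returns the modified counter = 45

The answer is 45.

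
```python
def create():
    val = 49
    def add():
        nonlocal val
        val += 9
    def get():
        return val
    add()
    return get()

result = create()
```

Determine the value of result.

Step 1: val = 49. add() modifies it via nonlocal, get() reads it.
Step 2: add() makes val = 49 + 9 = 58.
Step 3: get() returns 58. result = 58

The answer is 58.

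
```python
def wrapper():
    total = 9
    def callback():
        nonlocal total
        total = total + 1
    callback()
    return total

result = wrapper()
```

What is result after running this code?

Step 1: wrapper() sets total = 9.
Step 2: callback() uses nonlocal to modify total in wrapper's scope: total = 9 + 1 = 10.
Step 3: wrapper() returns the modified total = 10

The answer is 10.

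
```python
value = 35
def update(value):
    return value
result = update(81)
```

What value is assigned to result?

Step 1: Global value = 35.
Step 2: update(81) takes parameter value = 81, which shadows the global.
Step 3: result = 81

The answer is 81.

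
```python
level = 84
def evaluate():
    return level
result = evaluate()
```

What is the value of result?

Step 1: level = 84 is defined in the global scope.
Step 2: evaluate() looks up level. No local level exists, so Python checks the global scope via LEGB rule and finds level = 84.
Step 3: result = 84

The answer is 84.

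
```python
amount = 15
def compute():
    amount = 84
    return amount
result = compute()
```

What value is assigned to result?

Step 1: Global amount = 15.
Step 2: compute() creates local amount = 84, shadowing the global.
Step 3: Returns local amount = 84. result = 84

The answer is 84.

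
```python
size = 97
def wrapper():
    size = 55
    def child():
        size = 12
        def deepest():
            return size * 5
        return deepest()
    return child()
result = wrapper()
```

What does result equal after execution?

Step 1: deepest() looks up size through LEGB: not local, finds size = 12 in enclosing child().
Step 2: Returns 12 * 5 = 60.
Step 3: result = 60

The answer is 60.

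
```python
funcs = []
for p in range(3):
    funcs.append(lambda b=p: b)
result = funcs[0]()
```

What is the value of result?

Step 1: Default argument b=p captures p's value at each iteration.
Step 2: funcs[0] captured b = 0 when p was 0.
Step 3: result = 0

The answer is 0.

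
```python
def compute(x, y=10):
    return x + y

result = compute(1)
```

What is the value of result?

Step 1: compute(1) uses default y = 10.
Step 2: Returns 1 + 10 = 11.
Step 3: result = 11

The answer is 11.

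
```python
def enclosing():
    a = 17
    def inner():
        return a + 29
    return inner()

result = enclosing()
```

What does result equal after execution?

Step 1: enclosing() defines a = 17.
Step 2: inner() reads a = 17 from enclosing scope, returns 17 + 29 = 46.
Step 3: result = 46

The answer is 46.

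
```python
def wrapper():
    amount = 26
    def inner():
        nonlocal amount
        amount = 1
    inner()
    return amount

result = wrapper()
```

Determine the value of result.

Step 1: wrapper() sets amount = 26.
Step 2: inner() uses nonlocal to reassign amount = 1.
Step 3: result = 1

The answer is 1.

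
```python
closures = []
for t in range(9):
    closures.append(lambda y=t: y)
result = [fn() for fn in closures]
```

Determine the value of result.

Step 1: Default arg y=t captures t at each iteration.
Step 2: Each lambda has its own default: 0, 1, ..., 8.
Step 3: result = [0, 1, 2, 3, 4, 5, 6, 7, 8]

The answer is [0, 1, 2, 3, 4, 5, 6, 7, 8].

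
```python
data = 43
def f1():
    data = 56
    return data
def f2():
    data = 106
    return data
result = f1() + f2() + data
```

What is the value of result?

Step 1: Each function shadows global data with its own local.
Step 2: f1() returns 56, f2() returns 106.
Step 3: Global data = 43 is unchanged. result = 56 + 106 + 43 = 205

The answer is 205.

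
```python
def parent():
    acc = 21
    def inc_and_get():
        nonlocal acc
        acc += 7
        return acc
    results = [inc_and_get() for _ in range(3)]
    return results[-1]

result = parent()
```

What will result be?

Step 1: acc = 21.
Step 2: Three calls to inc_and_get(), each adding 7.
Step 3: Last value = 21 + 7 * 3 = 42

The answer is 42.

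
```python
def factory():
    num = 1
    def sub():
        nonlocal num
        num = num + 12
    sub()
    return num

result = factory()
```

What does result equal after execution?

Step 1: factory() sets num = 1.
Step 2: sub() uses nonlocal to modify num in factory's scope: num = 1 + 12 = 13.
Step 3: factory() returns the modified num = 13

The answer is 13.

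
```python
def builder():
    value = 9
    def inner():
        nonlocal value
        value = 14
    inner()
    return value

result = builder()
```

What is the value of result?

Step 1: builder() sets value = 9.
Step 2: inner() uses nonlocal to reassign value = 14.
Step 3: result = 14

The answer is 14.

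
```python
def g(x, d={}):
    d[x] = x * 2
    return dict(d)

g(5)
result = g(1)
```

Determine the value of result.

Step 1: Mutable default dict is shared across calls.
Step 2: First call adds 5: 10. Second call adds 1: 2.
Step 3: result = {5: 10, 1: 2}

The answer is {5: 10, 1: 2}.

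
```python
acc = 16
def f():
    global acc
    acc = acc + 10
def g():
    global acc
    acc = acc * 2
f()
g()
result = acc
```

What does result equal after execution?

Step 1: acc = 16.
Step 2: f() adds 10: acc = 16 + 10 = 26.
Step 3: g() doubles: acc = 26 * 2 = 52.
Step 4: result = 52

The answer is 52.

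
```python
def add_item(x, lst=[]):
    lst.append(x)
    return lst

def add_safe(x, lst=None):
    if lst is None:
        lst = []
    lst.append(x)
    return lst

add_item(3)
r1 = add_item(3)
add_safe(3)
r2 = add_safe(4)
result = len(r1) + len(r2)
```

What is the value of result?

Step 1: add_item shares mutable default: after 2 calls, lst = [3, 3], len = 2.
Step 2: add_safe creates fresh list each time: r2 = [4], len = 1.
Step 3: result = 2 + 1 = 3

The answer is 3.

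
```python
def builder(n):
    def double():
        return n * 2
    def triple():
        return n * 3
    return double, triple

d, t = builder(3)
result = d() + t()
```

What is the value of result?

Step 1: Both closures capture the same n = 3.
Step 2: d() = 3 * 2 = 6, t() = 3 * 3 = 9.
Step 3: result = 6 + 9 = 15

The answer is 15.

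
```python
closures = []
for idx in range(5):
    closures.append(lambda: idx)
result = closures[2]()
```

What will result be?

Step 1: The loop creates 5 lambdas, all referencing the same variable idx.
Step 2: After the loop, idx = 4 (final value).
Step 3: closures[2]() looks up idx at call time and finds 4. This is the late binding gotcha. result = 4

The answer is 4.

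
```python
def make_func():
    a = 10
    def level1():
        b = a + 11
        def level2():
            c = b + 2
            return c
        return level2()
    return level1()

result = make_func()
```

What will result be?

Step 1: a = 10. b = a + 11 = 21.
Step 2: c = b + 2 = 21 + 2 = 23.
Step 3: result = 23

The answer is 23.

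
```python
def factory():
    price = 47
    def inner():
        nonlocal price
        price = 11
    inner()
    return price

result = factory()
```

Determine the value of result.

Step 1: factory() sets price = 47.
Step 2: inner() uses nonlocal to reassign price = 11.
Step 3: result = 11

The answer is 11.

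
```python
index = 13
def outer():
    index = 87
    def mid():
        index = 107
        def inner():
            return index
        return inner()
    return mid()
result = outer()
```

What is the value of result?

Step 1: Three levels of shadowing: global 13, outer 87, mid 107.
Step 2: inner() finds index = 107 in enclosing mid() scope.
Step 3: result = 107

The answer is 107.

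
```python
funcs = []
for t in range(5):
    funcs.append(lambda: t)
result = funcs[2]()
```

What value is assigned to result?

Step 1: The loop creates 5 lambdas, all referencing the same variable t.
Step 2: After the loop, t = 4 (final value).
Step 3: funcs[2]() looks up t at call time and finds 4. This is the late binding gotcha. result = 4

The answer is 4.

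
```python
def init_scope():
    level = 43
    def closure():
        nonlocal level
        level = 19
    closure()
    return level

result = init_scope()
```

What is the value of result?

Step 1: init_scope() sets level = 43.
Step 2: closure() uses nonlocal to reassign level = 19.
Step 3: result = 19

The answer is 19.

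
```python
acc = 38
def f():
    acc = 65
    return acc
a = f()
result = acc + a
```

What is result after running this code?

Step 1: Global acc = 38. f() returns local acc = 65.
Step 2: a = 65. Global acc still = 38.
Step 3: result = 38 + 65 = 103

The answer is 103.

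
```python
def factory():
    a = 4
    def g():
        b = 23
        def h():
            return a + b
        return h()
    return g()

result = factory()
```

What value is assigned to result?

Step 1: factory() defines a = 4. g() defines b = 23.
Step 2: h() accesses both from enclosing scopes: a = 4, b = 23.
Step 3: result = 4 + 23 = 27

The answer is 27.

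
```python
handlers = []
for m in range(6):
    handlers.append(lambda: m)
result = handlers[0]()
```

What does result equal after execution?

Step 1: The loop creates 6 lambdas, all referencing the same variable m.
Step 2: After the loop, m = 5 (final value).
Step 3: handlers[0]() looks up m at call time and finds 5. This is the late binding gotcha. result = 5

The answer is 5.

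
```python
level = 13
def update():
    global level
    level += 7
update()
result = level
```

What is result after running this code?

Step 1: level = 13 globally.
Step 2: update() modifies global level: level += 7 = 20.
Step 3: result = 20

The answer is 20.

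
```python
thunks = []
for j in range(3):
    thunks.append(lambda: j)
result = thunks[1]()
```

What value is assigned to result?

Step 1: The loop creates 3 lambdas, all referencing the same variable j.
Step 2: After the loop, j = 2 (final value).
Step 3: thunks[1]() looks up j at call time and finds 2. This is the late binding gotcha. result = 2

The answer is 2.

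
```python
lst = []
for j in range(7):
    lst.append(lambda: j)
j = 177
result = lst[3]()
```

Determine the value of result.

Step 1: Lambdas capture the variable j by reference, not by value.
Step 2: After the loop, j is reassigned to 177.
Step 3: lst[3]() looks up the current j = 177. result = 177

The answer is 177.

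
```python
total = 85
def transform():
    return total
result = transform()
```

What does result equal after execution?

Step 1: total = 85 is defined in the global scope.
Step 2: transform() looks up total. No local total exists, so Python checks the global scope via LEGB rule and finds total = 85.
Step 3: result = 85

The answer is 85.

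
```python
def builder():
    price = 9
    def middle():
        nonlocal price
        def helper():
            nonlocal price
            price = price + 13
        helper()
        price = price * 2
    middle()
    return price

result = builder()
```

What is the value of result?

Step 1: price = 9.
Step 2: helper() adds 13: price = 9 + 13 = 22.
Step 3: middle() doubles: price = 22 * 2 = 44.
Step 4: result = 44

The answer is 44.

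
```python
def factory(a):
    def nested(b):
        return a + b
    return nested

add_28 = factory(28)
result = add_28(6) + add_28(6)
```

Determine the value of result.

Step 1: add_28 captures a = 28.
Step 2: add_28(6) = 28 + 6 = 34, called twice.
Step 3: result = 34 + 34 = 68

The answer is 68.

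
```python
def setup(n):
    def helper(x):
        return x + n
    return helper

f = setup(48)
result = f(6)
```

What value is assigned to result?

Step 1: setup(48) creates a closure that captures n = 48.
Step 2: f(6) calls the closure with x = 6, returning 6 + 48 = 54.
Step 3: result = 54

The answer is 54.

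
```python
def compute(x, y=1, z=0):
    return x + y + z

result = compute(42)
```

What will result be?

Step 1: compute(42) uses defaults y = 1, z = 0.
Step 2: Returns 42 + 1 + 0 = 43.
Step 3: result = 43

The answer is 43.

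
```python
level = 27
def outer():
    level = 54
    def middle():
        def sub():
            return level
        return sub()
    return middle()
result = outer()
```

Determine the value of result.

Step 1: outer() defines level = 54. middle() and sub() have no local level.
Step 2: sub() checks local (none), enclosing middle() (none), enclosing outer() and finds level = 54.
Step 3: result = 54

The answer is 54.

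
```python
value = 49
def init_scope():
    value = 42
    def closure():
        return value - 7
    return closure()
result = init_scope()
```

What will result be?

Step 1: init_scope() shadows global value with value = 42.
Step 2: closure() finds value = 42 in enclosing scope, computes 42 - 7 = 35.
Step 3: result = 35

The answer is 35.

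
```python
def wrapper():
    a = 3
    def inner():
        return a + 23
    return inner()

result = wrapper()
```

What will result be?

Step 1: wrapper() defines a = 3.
Step 2: inner() reads a = 3 from enclosing scope, returns 3 + 23 = 26.
Step 3: result = 26

The answer is 26.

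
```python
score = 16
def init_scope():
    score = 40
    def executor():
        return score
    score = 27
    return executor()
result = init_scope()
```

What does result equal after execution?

Step 1: init_scope() sets score = 40, then later score = 27.
Step 2: executor() is called after score is reassigned to 27. Closures capture variables by reference, not by value.
Step 3: result = 27

The answer is 27.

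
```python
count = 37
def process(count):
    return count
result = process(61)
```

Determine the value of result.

Step 1: Global count = 37.
Step 2: process(61) takes parameter count = 61, which shadows the global.
Step 3: result = 61

The answer is 61.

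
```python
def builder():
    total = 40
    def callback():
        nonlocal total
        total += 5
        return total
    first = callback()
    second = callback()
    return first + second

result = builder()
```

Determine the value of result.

Step 1: total starts at 40.
Step 2: First call: total = 40 + 5 = 45, returns 45.
Step 3: Second call: total = 45 + 5 = 50, returns 50.
Step 4: result = 45 + 50 = 95

The answer is 95.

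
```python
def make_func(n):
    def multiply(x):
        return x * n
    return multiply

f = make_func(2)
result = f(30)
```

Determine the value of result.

Step 1: make_func(2) returns multiply closure with n = 2.
Step 2: f(30) computes 30 * 2 = 60.
Step 3: result = 60

The answer is 60.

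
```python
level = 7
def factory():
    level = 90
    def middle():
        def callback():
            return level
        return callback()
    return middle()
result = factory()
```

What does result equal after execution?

Step 1: factory() defines level = 90. middle() and callback() have no local level.
Step 2: callback() checks local (none), enclosing middle() (none), enclosing factory() and finds level = 90.
Step 3: result = 90

The answer is 90.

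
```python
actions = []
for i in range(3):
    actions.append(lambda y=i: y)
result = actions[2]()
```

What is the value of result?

Step 1: Default argument y=i captures i's value at each iteration.
Step 2: actions[2] captured y = 2 when i was 2.
Step 3: result = 2

The answer is 2.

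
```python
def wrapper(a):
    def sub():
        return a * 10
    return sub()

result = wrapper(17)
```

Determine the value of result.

Step 1: wrapper(17) binds parameter a = 17.
Step 2: sub() accesses a = 17 from enclosing scope.
Step 3: result = 17 * 10 = 170

The answer is 170.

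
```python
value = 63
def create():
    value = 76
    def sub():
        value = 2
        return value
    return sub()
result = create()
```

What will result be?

Step 1: Three scopes define value: global (63), create (76), sub (2).
Step 2: sub() has its own local value = 2, which shadows both enclosing and global.
Step 3: result = 2 (local wins in LEGB)

The answer is 2.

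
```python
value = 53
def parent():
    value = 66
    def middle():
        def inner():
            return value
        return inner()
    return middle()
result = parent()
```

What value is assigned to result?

Step 1: parent() defines value = 66. middle() and inner() have no local value.
Step 2: inner() checks local (none), enclosing middle() (none), enclosing parent() and finds value = 66.
Step 3: result = 66

The answer is 66.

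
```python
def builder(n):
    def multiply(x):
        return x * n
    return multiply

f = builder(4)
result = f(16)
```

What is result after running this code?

Step 1: builder(4) returns multiply closure with n = 4.
Step 2: f(16) computes 16 * 4 = 64.
Step 3: result = 64

The answer is 64.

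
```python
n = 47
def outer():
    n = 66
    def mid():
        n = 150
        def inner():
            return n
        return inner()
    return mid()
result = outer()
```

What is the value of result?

Step 1: Three levels of shadowing: global 47, outer 66, mid 150.
Step 2: inner() finds n = 150 in enclosing mid() scope.
Step 3: result = 150

The answer is 150.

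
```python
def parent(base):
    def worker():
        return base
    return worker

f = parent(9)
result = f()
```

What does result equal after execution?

Step 1: parent(9) creates closure capturing base = 9.
Step 2: f() returns the captured base = 9.
Step 3: result = 9

The answer is 9.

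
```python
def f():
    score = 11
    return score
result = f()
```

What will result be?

Step 1: f() defines score = 11 in its local scope.
Step 2: return score finds the local variable score = 11.
Step 3: result = 11

The answer is 11.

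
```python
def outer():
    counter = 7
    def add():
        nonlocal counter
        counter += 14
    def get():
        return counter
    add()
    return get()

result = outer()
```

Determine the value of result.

Step 1: counter = 7. add() modifies it via nonlocal, get() reads it.
Step 2: add() makes counter = 7 + 14 = 21.
Step 3: get() returns 21. result = 21

The answer is 21.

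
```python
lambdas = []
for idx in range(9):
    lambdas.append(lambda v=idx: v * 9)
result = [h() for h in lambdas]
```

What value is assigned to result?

Step 1: Default arg v=idx captures idx at each iteration.
Step 2: lambdas[k] has v defaulting to k, returns k * 9.
Step 3: result = [0, 9, 18, 27, 36, 45, 54, 63, 72]

The answer is [0, 9, 18, 27, 36, 45, 54, 63, 72].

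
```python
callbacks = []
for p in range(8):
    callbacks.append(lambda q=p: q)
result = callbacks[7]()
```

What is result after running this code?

Step 1: Default argument q=p captures p's value at each iteration.
Step 2: callbacks[7] captured q = 7 when p was 7.
Step 3: result = 7

The answer is 7.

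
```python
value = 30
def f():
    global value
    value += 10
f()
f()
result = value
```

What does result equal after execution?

Step 1: value = 30.
Step 2: First f(): value = 30 + 10 = 40.
Step 3: Second f(): value = 40 + 10 = 50. result = 50

The answer is 50.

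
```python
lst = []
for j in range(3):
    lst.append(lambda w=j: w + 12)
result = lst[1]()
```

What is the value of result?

Step 1: Default argument w=j captures j's value at definition time.
Step 2: lst[1] was defined when j = 1, so w defaults to 1.
Step 3: result = 1 + 12 = 13 (default arg fixes the late binding issue)

The answer is 13.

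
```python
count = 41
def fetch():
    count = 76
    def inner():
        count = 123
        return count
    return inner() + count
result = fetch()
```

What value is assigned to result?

Step 1: fetch() has local count = 76. inner() has local count = 123.
Step 2: inner() returns its local count = 123.
Step 3: fetch() returns 123 + its own count (76) = 199

The answer is 199.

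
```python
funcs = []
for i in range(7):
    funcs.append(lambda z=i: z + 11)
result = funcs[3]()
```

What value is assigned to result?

Step 1: Default argument z=i captures i's value at definition time.
Step 2: funcs[3] was defined when i = 3, so z defaults to 3.
Step 3: result = 3 + 11 = 14 (default arg fixes the late binding issue)

The answer is 14.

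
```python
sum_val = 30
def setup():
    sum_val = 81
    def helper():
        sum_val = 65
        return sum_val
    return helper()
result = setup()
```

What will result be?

Step 1: Three scopes define sum_val: global (30), setup (81), helper (65).
Step 2: helper() has its own local sum_val = 65, which shadows both enclosing and global.
Step 3: result = 65 (local wins in LEGB)

The answer is 65.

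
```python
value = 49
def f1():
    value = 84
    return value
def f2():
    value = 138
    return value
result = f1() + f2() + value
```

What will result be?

Step 1: Each function shadows global value with its own local.
Step 2: f1() returns 84, f2() returns 138.
Step 3: Global value = 49 is unchanged. result = 84 + 138 + 49 = 271

The answer is 271.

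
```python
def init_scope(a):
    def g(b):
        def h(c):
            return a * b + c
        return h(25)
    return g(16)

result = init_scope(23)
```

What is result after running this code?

Step 1: a = 23, b = 16, c = 25.
Step 2: h() computes a * b + c = 23 * 16 + 25 = 393.
Step 3: result = 393

The answer is 393.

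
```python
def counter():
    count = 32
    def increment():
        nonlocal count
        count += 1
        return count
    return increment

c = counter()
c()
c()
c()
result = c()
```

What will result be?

Step 1: counter() creates closure with count = 32.
Step 2: Each c() call increments count via nonlocal. After 4 calls: 32 + 4 = 36.
Step 3: result = 36

The answer is 36.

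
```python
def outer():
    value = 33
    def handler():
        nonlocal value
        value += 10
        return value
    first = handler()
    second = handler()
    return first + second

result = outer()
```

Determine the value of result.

Step 1: value starts at 33.
Step 2: First call: value = 33 + 10 = 43, returns 43.
Step 3: Second call: value = 43 + 10 = 53, returns 53.
Step 4: result = 43 + 53 = 96

The answer is 96.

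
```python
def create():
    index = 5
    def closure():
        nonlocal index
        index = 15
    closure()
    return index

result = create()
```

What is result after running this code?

Step 1: create() sets index = 5.
Step 2: closure() uses nonlocal to reassign index = 15.
Step 3: result = 15

The answer is 15.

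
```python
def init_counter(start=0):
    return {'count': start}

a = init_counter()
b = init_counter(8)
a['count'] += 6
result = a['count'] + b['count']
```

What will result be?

Step 1: init_counter() returns a new dict each call (immutable default 0).
Step 2: a = {'count': 0}, b = {'count': 8}.
Step 3: a['count'] += 6 = 6. result = 6 + 8 = 14

The answer is 14.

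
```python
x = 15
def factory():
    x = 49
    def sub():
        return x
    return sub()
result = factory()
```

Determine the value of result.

Step 1: x = 15 globally, but factory() defines x = 49 locally.
Step 2: sub() looks up x. Not in local scope, so checks enclosing scope (factory) and finds x = 49.
Step 3: result = 49

The answer is 49.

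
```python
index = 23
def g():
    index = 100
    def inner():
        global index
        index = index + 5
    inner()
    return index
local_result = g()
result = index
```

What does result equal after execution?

Step 1: Global index = 23. g() creates local index = 100.
Step 2: inner() declares global index and adds 5: global index = 23 + 5 = 28.
Step 3: g() returns its local index = 100 (unaffected by inner).
Step 4: result = global index = 28

The answer is 28.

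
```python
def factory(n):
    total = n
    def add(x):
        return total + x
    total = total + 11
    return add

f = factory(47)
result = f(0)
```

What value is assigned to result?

Step 1: factory(47) sets total = 47, then total = 47 + 11 = 58.
Step 2: Closures capture by reference, so add sees total = 58.
Step 3: f(0) returns 58 + 0 = 58

The answer is 58.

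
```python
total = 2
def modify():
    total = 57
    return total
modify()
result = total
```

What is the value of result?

Step 1: Global total = 2.
Step 2: modify() creates local total = 57 (shadow, not modification).
Step 3: After modify() returns, global total is unchanged. result = 2

The answer is 2.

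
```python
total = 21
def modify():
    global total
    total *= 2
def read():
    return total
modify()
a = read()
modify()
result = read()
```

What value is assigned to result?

Step 1: total = 21.
Step 2: First modify(): total = 21 * 2 = 42.
Step 3: Second modify(): total = 42 * 2 = 84.
Step 4: read() returns 84

The answer is 84.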